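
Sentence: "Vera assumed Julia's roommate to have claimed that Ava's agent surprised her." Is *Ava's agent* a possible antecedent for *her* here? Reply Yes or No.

*her* is a pronoun; Principle B requires it to be free in its binding domain — the clause headed by 'surprised'.
— Ava's agent: subject of the clause headed by 'surprised'; c-commands the pronoun within its binding domain — blocked (Principle B).

No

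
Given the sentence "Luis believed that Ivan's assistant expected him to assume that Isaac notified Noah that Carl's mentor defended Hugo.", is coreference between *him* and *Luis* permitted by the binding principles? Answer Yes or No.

*him* is a pronoun; Principle B requires it to be free in its binding domain — the clause headed by 'expected'.
— Luis: subject of the matrix clause; c-commands the pronoun but lies outside its binding domain — allowed.

Yes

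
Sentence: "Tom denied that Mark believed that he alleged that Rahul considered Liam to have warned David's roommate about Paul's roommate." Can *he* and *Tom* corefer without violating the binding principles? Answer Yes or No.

Yes

*Tom* is an R-expression; Principle C requires it to be free (not bound by any c-commanding expression).
— he: subject of the clause headed by 'alleged'; the pronoun does not c-command the R-expression — coreference allowed.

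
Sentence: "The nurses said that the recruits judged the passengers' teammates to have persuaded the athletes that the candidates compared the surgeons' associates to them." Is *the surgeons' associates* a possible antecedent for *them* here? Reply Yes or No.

No

*them* is a pronoun; Principle B requires it to be free in its binding domain — the clause headed by 'compared'.
— the surgeons' associates: object of the clause headed by 'compared'; c-commands the pronoun within its binding domain — blocked (Principle B).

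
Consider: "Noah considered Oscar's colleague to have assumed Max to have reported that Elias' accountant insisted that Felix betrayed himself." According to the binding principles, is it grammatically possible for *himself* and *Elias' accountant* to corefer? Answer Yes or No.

*himself* is a reflexive; Principle A requires it to be bound within its binding domain — the clause headed by 'betrayed'.
— Elias' accountant: subject of the clause headed by 'insisted'; c-commands the reflexive but lies outside its binding domain — cannot bind it (Principle A).

No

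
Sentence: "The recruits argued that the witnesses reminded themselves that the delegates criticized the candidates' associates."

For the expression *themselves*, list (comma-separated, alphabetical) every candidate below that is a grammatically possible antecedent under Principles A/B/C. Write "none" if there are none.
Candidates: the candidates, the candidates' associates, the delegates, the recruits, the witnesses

the witnesses

*themselves* is a reflexive; Principle A requires it to be bound within its binding domain — the clause headed by 'reminded'.
— the candidates: possessor inside the object DP of the clause headed by 'criticized'; does not c-command the reflexive — cannot bind it (Principle A).
— the candidates' associates: object of the clause headed by 'criticized'; does not c-command the reflexive — cannot bind it (Principle A).
— the delegates: subject of the clause headed by 'criticized'; does not c-command the reflexive — cannot bind it (Principle A).
— the recruits: subject of the matrix clause; c-commands the reflexive but lies outside its binding domain — cannot bind it (Principle A).
— the witnesses: subject of the clause headed by 'reminded'; c-commands the reflexive within its binding domain — allowed (Principle A).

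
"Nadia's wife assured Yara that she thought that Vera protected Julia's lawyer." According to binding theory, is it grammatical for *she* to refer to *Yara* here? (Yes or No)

*Yara* is an R-expression; Principle C requires it to be free (not bound by any c-commanding expression).
— she: subject of the clause headed by 'thought'; the pronoun does not c-command the R-expression — coreference allowed.

Yes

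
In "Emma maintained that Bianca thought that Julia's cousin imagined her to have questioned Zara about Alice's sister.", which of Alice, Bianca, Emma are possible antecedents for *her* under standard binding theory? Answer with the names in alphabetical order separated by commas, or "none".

*her* is a pronoun; Principle B requires it to be free in its binding domain — the clause headed by 'imagined'.
— Alice: possessor inside the second object DP of the clause headed by 'questioned'; is c-commanded by the pronoun; coreference would bind this R-expression — blocked (Principle C).
— Bianca: subject of the clause headed by 'thought'; c-commands the pronoun but lies outside its binding domain — allowed.
— Emma: subject of the matrix clause; c-commands the pronoun but lies outside its binding domain — allowed.

Bianca, Emma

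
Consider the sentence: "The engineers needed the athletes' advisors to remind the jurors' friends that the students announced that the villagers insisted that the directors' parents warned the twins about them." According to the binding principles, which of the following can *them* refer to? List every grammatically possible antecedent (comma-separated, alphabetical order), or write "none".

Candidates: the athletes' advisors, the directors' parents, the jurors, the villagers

the athletes' advisors, the jurors, the villagers

*them* is a pronoun; Principle B requires it to be free in its binding domain — the clause headed by 'warned'.
— the athletes' advisors: subject of the clause headed by 'remind'; c-commands the pronoun but lies outside its binding domain — allowed.
— the directors' parents: subject of the clause headed by 'warned'; c-commands the pronoun within its binding domain — blocked (Principle B).
— the jurors: possessor inside the object DP of the clause headed by 'remind'; does not c-command the pronoun — Principle B does not apply; allowed.
— the villagers: subject of the clause headed by 'insisted'; c-commands the pronoun but lies outside its binding domain — allowed.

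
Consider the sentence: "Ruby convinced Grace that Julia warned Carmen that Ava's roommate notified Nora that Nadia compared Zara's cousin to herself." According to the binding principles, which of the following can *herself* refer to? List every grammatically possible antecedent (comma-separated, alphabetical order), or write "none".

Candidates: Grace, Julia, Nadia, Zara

Nadia

*herself* is a reflexive; Principle A requires it to be bound within its binding domain — the clause headed by 'compared'.
— Grace: object of the matrix clause; c-commands the reflexive but lies outside its binding domain — cannot bind it (Principle A).
— Julia: subject of the clause headed by 'warned'; c-commands the reflexive but lies outside its binding domain — cannot bind it (Principle A).
— Nadia: subject of the clause headed by 'compared'; c-commands the reflexive within its binding domain — allowed (Principle A).
— Zara: possessor inside the object DP of the clause headed by 'compared'; does not c-command the reflexive — cannot bind it (Principle A).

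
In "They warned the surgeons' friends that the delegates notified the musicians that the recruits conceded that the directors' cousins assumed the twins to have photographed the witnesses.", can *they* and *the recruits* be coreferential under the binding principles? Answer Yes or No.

No

*the recruits* is an R-expression; Principle C requires it to be free (not bound by any c-commanding expression).
— they: subject of the matrix clause; the pronoun c-commands the R-expression — coreference blocked (Principle C).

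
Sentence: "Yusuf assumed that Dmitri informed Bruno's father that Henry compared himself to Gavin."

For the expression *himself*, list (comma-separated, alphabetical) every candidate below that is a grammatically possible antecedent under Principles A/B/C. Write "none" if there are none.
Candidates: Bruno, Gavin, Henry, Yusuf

Henry

*himself* is a reflexive; Principle A requires it to be bound within its binding domain — the clause headed by 'compared'.
— Bruno: possessor inside the object DP of the clause headed by 'informed'; does not c-command the reflexive — cannot bind it (Principle A).
— Gavin: second object of the clause headed by 'compared'; does not c-command the reflexive — cannot bind it (Principle A).
— Henry: subject of the clause headed by 'compared'; c-commands the reflexive within its binding domain — allowed (Principle A).
— Yusuf: subject of the matrix clause; c-commands the reflexive but lies outside its binding domain — cannot bind it (Principle A).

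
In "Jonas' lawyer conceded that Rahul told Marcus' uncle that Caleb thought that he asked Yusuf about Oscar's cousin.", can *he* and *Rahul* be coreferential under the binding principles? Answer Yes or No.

*Rahul* is an R-expression; Principle C requires it to be free (not bound by any c-commanding expression).
— he: subject of the clause headed by 'asked'; the pronoun does not c-command the R-expression — coreference allowed.

Yes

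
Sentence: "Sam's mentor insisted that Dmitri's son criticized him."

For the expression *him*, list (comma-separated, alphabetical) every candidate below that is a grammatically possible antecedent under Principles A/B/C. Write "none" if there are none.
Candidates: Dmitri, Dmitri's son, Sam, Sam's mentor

*him* is a pronoun; Principle B requires it to be free in its binding domain — the clause headed by 'criticized'.
— Dmitri: possessor inside the subject DP of the clause headed by 'criticized'; does not c-command the pronoun — Principle B does not apply; allowed.
— Dmitri's son: subject of the clause headed by 'criticized'; c-commands the pronoun within its binding domain — blocked (Principle B).
— Sam: possessor inside the subject DP of the matrix clause; does not c-command the pronoun — Principle B does not apply; allowed.
— Sam's mentor: subject of the matrix clause; c-commands the pronoun but lies outside its binding domain — allowed.

Dmitri, Sam, Sam's mentor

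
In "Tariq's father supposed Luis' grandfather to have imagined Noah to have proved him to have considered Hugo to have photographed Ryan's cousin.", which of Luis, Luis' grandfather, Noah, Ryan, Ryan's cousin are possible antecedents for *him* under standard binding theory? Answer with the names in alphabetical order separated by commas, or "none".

Luis, Luis' grandfather

*him* is a pronoun; Principle B requires it to be free in its binding domain — the clause headed by 'proved'.
— Luis: possessor inside the subject DP of the clause headed by 'imagined'; does not c-command the pronoun — Principle B does not apply; allowed.
— Luis' grandfather: subject of the clause headed by 'imagined'; c-commands the pronoun but lies outside its binding domain — allowed.
— Noah: subject of the clause headed by 'proved'; c-commands the pronoun within its binding domain — blocked (Principle B).
— Ryan: possessor inside the object DP of the clause headed by 'photographed'; is c-commanded by the pronoun; coreference would bind this R-expression — blocked (Principle C).
— Ryan's cousin: object of the clause headed by 'photographed'; is c-commanded by the pronoun; coreference would bind this R-expression — blocked (Principle C).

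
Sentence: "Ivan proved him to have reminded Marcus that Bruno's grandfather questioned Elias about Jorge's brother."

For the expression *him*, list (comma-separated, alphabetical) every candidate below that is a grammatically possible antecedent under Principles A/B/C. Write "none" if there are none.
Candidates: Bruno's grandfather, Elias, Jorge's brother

*him* is a pronoun; Principle B requires it to be free in its binding domain — the matrix clause.
— Bruno's grandfather: subject of the clause headed by 'questioned'; is c-commanded by the pronoun; coreference would bind this R-expression — blocked (Principle C).
— Elias: object of the clause headed by 'questioned'; is c-commanded by the pronoun; coreference would bind this R-expression — blocked (Principle C).
— Jorge's brother: second object of the clause headed by 'questioned'; is c-commanded by the pronoun; coreference would bind this R-expression — blocked (Principle C).

none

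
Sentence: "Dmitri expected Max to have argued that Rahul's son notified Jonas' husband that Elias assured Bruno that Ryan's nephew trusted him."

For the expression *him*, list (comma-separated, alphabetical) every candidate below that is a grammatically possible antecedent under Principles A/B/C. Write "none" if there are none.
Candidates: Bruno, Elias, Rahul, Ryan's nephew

Bruno, Elias, Rahul

*him* is a pronoun; Principle B requires it to be free in its binding domain — the clause headed by 'trusted'.
— Bruno: object of the clause headed by 'assured'; c-commands the pronoun but lies outside its binding domain — allowed.
— Elias: subject of the clause headed by 'assured'; c-commands the pronoun but lies outside its binding domain — allowed.
— Rahul: possessor inside the subject DP of the clause headed by 'notified'; does not c-command the pronoun — Principle B does not apply; allowed.
— Ryan's nephew: subject of the clause headed by 'trusted'; c-commands the pronoun within its binding domain — blocked (Principle B).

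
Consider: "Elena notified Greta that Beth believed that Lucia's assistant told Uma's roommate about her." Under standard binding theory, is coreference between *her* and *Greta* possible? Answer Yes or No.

*Greta* is an R-expression; Principle C requires it to be free (not bound by any c-commanding expression).
— her: second object of the clause headed by 'told'; the pronoun does not c-command the R-expression — coreference allowed.

Yes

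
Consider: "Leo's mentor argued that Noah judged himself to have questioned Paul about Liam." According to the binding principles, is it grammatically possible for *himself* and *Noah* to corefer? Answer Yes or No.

*himself* is a reflexive; Principle A requires it to be bound within its binding domain — the clause headed by 'judged'.
— Noah: subject of the clause headed by 'judged'; c-commands the reflexive within its binding domain — allowed (Principle A).

Yes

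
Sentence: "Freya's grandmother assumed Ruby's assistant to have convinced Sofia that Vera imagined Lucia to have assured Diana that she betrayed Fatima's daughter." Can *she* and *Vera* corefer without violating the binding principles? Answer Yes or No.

Yes

*Vera* is an R-expression; Principle C requires it to be free (not bound by any c-commanding expression).
— she: subject of the clause headed by 'betrayed'; the pronoun does not c-command the R-expression — coreference allowed.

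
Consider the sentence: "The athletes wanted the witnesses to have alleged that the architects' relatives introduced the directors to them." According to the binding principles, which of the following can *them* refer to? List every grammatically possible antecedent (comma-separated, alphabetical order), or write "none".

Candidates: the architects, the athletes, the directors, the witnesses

the architects, the athletes, the witnesses

*them* is a pronoun; Principle B requires it to be free in its binding domain — the clause headed by 'introduced'.
— the architects: possessor inside the subject DP of the clause headed by 'introduced'; does not c-command the pronoun — Principle B does not apply; allowed.
— the athletes: subject of the matrix clause; c-commands the pronoun but lies outside its binding domain — allowed.
— the directors: object of the clause headed by 'introduced'; c-commands the pronoun within its binding domain — blocked (Principle B).
— the witnesses: subject of the clause headed by 'alleged'; c-commands the pronoun but lies outside its binding domain — allowed.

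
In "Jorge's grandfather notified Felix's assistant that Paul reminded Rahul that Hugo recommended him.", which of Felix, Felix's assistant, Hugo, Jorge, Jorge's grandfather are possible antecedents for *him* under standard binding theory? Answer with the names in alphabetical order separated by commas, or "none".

*him* is a pronoun; Principle B requires it to be free in its binding domain — the clause headed by 'recommended'.
— Felix: possessor inside the object DP of the matrix clause; does not c-command the pronoun — Principle B does not apply; allowed.
— Felix's assistant: object of the matrix clause; c-commands the pronoun but lies outside its binding domain — allowed.
— Hugo: subject of the clause headed by 'recommended'; c-commands the pronoun within its binding domain — blocked (Principle B).
— Jorge: possessor inside the subject DP of the matrix clause; does not c-command the pronoun — Principle B does not apply; allowed.
— Jorge's grandfather: subject of the matrix clause; c-commands the pronoun but lies outside its binding domain — allowed.

Felix, Felix's assistant, Jorge, Jorge's grandfather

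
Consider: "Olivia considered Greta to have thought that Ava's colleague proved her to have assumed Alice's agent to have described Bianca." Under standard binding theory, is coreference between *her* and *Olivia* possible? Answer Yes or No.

*Olivia* is an R-expression; Principle C requires it to be free (not bound by any c-commanding expression).
— her: subject of the clause headed by 'assumed'; the pronoun does not c-command the R-expression — coreference allowed.

Yes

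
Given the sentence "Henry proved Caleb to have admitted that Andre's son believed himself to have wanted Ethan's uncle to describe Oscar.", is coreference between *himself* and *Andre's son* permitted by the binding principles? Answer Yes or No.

Yes

*himself* is a reflexive; Principle A requires it to be bound within its binding domain — the clause headed by 'believed'.
— Andre's son: subject of the clause headed by 'believed'; c-commands the reflexive within its binding domain — allowed (Principle A).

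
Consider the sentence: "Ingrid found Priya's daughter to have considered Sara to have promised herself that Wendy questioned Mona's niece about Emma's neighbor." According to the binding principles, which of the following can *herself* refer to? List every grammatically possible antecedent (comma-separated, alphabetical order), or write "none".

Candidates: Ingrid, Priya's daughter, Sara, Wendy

Sara

*herself* is a reflexive; Principle A requires it to be bound within its binding domain — the clause headed by 'promised'.
— Ingrid: subject of the matrix clause; c-commands the reflexive but lies outside its binding domain — cannot bind it (Principle A).
— Priya's daughter: subject of the clause headed by 'considered'; c-commands the reflexive but lies outside its binding domain — cannot bind it (Principle A).
— Sara: subject of the clause headed by 'promised'; c-commands the reflexive within its binding domain — allowed (Principle A).
— Wendy: subject of the clause headed by 'questioned'; does not c-command the reflexive — cannot bind it (Principle A).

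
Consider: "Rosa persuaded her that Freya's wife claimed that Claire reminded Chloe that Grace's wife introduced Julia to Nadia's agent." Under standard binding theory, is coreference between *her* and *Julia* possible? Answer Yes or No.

No

*Julia* is an R-expression; Principle C requires it to be free (not bound by any c-commanding expression).
— her: object of the matrix clause; the pronoun c-commands the R-expression — coreference blocked (Principle C).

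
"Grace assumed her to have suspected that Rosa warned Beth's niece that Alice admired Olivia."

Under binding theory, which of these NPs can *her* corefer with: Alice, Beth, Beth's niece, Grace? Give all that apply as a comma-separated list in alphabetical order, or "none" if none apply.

*her* is a pronoun; Principle B requires it to be free in its binding domain — the matrix clause.
— Alice: subject of the clause headed by 'admired'; is c-commanded by the pronoun; coreference would bind this R-expression — blocked (Principle C).
— Beth: possessor inside the object DP of the clause headed by 'warned'; is c-commanded by the pronoun; coreference would bind this R-expression — blocked (Principle C).
— Beth's niece: object of the clause headed by 'warned'; is c-commanded by the pronoun; coreference would bind this R-expression — blocked (Principle C).
— Grace: subject of the matrix clause; c-commands the pronoun within its binding domain — blocked (Principle B).

none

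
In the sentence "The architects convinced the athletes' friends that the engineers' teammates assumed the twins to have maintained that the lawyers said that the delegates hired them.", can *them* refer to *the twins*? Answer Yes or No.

Yes

*them* is a pronoun; Principle B requires it to be free in its binding domain — the clause headed by 'hired'.
— the twins: subject of the clause headed by 'maintained'; c-commands the pronoun but lies outside its binding domain — allowed.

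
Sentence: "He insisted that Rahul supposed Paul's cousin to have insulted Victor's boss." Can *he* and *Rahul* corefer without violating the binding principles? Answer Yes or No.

No

*Rahul* is an R-expression; Principle C requires it to be free (not bound by any c-commanding expression).
— he: subject of the matrix clause; the pronoun c-commands the R-expression — coreference blocked (Principle C).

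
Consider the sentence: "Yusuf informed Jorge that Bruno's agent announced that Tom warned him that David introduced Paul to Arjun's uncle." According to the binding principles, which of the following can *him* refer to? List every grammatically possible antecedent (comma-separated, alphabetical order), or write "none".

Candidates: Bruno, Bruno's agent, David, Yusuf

Bruno, Bruno's agent, Yusuf

*him* is a pronoun; Principle B requires it to be free in its binding domain — the clause headed by 'warned'.
— Bruno: possessor inside the subject DP of the clause headed by 'announced'; does not c-command the pronoun — Principle B does not apply; allowed.
— Bruno's agent: subject of the clause headed by 'announced'; c-commands the pronoun but lies outside its binding domain — allowed.
— David: subject of the clause headed by 'introduced'; is c-commanded by the pronoun; coreference would bind this R-expression — blocked (Principle C).
— Yusuf: subject of the matrix clause; c-commands the pronoun but lies outside its binding domain — allowed.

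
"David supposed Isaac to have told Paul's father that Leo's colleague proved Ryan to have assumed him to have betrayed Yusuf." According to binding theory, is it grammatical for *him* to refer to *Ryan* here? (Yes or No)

No

*Ryan* is an R-expression; Principle C requires it to be free (not bound by any c-commanding expression).
— him: subject of the clause headed by 'betrayed'; the R-expression locally c-commands the pronoun — coreference blocked (Principle B on the pronoun).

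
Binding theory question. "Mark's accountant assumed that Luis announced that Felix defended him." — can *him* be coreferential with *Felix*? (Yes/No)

No

*him* is a pronoun; Principle B requires it to be free in its binding domain — the clause headed by 'defended'.
— Felix: subject of the clause headed by 'defended'; c-commands the pronoun within its binding domain — blocked (Principle B).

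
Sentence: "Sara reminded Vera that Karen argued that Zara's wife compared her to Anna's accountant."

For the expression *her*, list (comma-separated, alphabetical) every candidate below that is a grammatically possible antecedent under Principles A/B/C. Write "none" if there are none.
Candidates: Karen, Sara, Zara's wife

*her* is a pronoun; Principle B requires it to be free in its binding domain — the clause headed by 'compared'.
— Karen: subject of the clause headed by 'argued'; c-commands the pronoun but lies outside its binding domain — allowed.
— Sara: subject of the matrix clause; c-commands the pronoun but lies outside its binding domain — allowed.
— Zara's wife: subject of the clause headed by 'compared'; c-commands the pronoun within its binding domain — blocked (Principle B).

Karen, Sara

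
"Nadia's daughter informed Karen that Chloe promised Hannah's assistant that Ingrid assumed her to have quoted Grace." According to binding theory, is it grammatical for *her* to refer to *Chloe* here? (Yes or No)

*Chloe* is an R-expression; Principle C requires it to be free (not bound by any c-commanding expression).
— her: subject of the clause headed by 'quoted'; the pronoun does not c-command the R-expression — coreference allowed.

Yes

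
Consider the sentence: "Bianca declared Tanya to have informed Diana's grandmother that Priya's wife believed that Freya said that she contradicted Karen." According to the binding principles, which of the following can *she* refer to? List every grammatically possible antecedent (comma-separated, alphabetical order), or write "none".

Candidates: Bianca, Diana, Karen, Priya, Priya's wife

*she* is a pronoun; Principle B requires it to be free in its binding domain — the clause headed by 'contradicted'.
— Bianca: subject of the matrix clause; c-commands the pronoun but lies outside its binding domain — allowed.
— Diana: possessor inside the object DP of the clause headed by 'informed'; does not c-command the pronoun — Principle B does not apply; allowed.
— Karen: object of the clause headed by 'contradicted'; is c-commanded by the pronoun; coreference would bind this R-expression — blocked (Principle C).
— Priya: possessor inside the subject DP of the clause headed by 'believed'; does not c-command the pronoun — Principle B does not apply; allowed.
— Priya's wife: subject of the clause headed by 'believed'; c-commands the pronoun but lies outside its binding domain — allowed.

Bianca, Diana, Priya, Priya's wife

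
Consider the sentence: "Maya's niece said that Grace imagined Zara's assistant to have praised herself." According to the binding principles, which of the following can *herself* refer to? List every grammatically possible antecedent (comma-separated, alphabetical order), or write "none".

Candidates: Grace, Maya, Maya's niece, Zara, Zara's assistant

*herself* is a reflexive; Principle A requires it to be bound within its binding domain — the clause headed by 'praised'.
— Grace: subject of the clause headed by 'imagined'; c-commands the reflexive but lies outside its binding domain — cannot bind it (Principle A).
— Maya: possessor inside the subject DP of the matrix clause; does not c-command the reflexive — cannot bind it (Principle A).
— Maya's niece: subject of the matrix clause; c-commands the reflexive but lies outside its binding domain — cannot bind it (Principle A).
— Zara: possessor inside the subject DP of the clause headed by 'praised'; does not c-command the reflexive — cannot bind it (Principle A).
— Zara's assistant: subject of the clause headed by 'praised'; c-commands the reflexive within its binding domain — allowed (Principle A).

Zara's assistant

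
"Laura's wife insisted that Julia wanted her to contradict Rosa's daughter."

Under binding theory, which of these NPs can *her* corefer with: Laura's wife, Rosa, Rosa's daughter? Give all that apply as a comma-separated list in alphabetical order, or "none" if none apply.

*her* is a pronoun; Principle B requires it to be free in its binding domain — the clause headed by 'wanted'.
— Laura's wife: subject of the matrix clause; c-commands the pronoun but lies outside its binding domain — allowed.
— Rosa: possessor inside the object DP of the clause headed by 'contradict'; is c-commanded by the pronoun; coreference would bind this R-expression — blocked (Principle C).
— Rosa's daughter: object of the clause headed by 'contradict'; is c-commanded by the pronoun; coreference would bind this R-expression — blocked (Principle C).

Laura's wife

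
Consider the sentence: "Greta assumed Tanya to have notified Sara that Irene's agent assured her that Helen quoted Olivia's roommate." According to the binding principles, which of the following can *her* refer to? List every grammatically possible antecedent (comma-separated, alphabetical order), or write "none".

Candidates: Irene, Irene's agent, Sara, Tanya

Irene, Sara, Tanya

*her* is a pronoun; Principle B requires it to be free in its binding domain — the clause headed by 'assured'.
— Irene: possessor inside the subject DP of the clause headed by 'assured'; does not c-command the pronoun — Principle B does not apply; allowed.
— Irene's agent: subject of the clause headed by 'assured'; c-commands the pronoun within its binding domain — blocked (Principle B).
— Sara: object of the clause headed by 'notified'; c-commands the pronoun but lies outside its binding domain — allowed.
— Tanya: subject of the clause headed by 'notified'; c-commands the pronoun but lies outside its binding domain — allowed.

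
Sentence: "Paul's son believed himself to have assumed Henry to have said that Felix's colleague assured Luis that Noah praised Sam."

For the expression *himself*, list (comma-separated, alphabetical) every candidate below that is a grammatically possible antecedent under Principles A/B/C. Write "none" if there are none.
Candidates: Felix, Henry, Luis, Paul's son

*himself* is a reflexive; Principle A requires it to be bound within its binding domain — the matrix clause.
— Felix: possessor inside the subject DP of the clause headed by 'assured'; does not c-command the reflexive — cannot bind it (Principle A).
— Henry: subject of the clause headed by 'said'; does not c-command the reflexive — cannot bind it (Principle A).
— Luis: object of the clause headed by 'assured'; does not c-command the reflexive — cannot bind it (Principle A).
— Paul's son: subject of the matrix clause; c-commands the reflexive within its binding domain — allowed (Principle A).

Paul's son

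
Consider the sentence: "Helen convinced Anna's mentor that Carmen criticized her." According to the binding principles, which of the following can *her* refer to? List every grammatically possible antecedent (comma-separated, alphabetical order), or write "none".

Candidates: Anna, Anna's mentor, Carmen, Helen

*her* is a pronoun; Principle B requires it to be free in its binding domain — the clause headed by 'criticized'.
— Anna: possessor inside the object DP of the matrix clause; does not c-command the pronoun — Principle B does not apply; allowed.
— Anna's mentor: object of the matrix clause; c-commands the pronoun but lies outside its binding domain — allowed.
— Carmen: subject of the clause headed by 'criticized'; c-commands the pronoun within its binding domain — blocked (Principle B).
— Helen: subject of the matrix clause; c-commands the pronoun but lies outside its binding domain — allowed.

Anna, Anna's mentor, Helen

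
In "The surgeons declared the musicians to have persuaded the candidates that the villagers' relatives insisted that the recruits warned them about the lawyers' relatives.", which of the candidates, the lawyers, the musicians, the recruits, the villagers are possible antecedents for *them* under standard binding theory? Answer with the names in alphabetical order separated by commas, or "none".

the candidates, the musicians, the villagers

*them* is a pronoun; Principle B requires it to be free in its binding domain — the clause headed by 'warned'.
— the candidates: object of the clause headed by 'persuaded'; c-commands the pronoun but lies outside its binding domain — allowed.
— the lawyers: possessor inside the second object DP of the clause headed by 'warned'; is c-commanded by the pronoun; coreference would bind this R-expression — blocked (Principle C).
— the musicians: subject of the clause headed by 'persuaded'; c-commands the pronoun but lies outside its binding domain — allowed.
— the recruits: subject of the clause headed by 'warned'; c-commands the pronoun within its binding domain — blocked (Principle B).
— the villagers: possessor inside the subject DP of the clause headed by 'insisted'; does not c-command the pronoun — Principle B does not apply; allowed.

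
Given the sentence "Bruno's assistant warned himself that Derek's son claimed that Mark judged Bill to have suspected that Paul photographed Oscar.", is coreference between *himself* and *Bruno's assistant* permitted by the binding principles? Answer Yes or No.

*himself* is a reflexive; Principle A requires it to be bound within its binding domain — the matrix clause.
— Bruno's assistant: subject of the matrix clause; c-commands the reflexive within its binding domain — allowed (Principle A).

Yes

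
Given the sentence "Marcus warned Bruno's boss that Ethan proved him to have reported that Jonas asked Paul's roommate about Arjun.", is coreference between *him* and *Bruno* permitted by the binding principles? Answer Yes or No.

*him* is a pronoun; Principle B requires it to be free in its binding domain — the clause headed by 'proved'.
— Bruno: possessor inside the object DP of the matrix clause; does not c-command the pronoun — Principle B does not apply; allowed.

Yes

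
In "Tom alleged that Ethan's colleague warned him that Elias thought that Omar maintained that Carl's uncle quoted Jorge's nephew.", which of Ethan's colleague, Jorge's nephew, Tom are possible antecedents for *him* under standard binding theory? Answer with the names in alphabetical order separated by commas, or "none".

*him* is a pronoun; Principle B requires it to be free in its binding domain — the clause headed by 'warned'.
— Ethan's colleague: subject of the clause headed by 'warned'; c-commands the pronoun within its binding domain — blocked (Principle B).
— Jorge's nephew: object of the clause headed by 'quoted'; is c-commanded by the pronoun; coreference would bind this R-expression — blocked (Principle C).
— Tom: subject of the matrix clause; c-commands the pronoun but lies outside its binding domain — allowed.

Tom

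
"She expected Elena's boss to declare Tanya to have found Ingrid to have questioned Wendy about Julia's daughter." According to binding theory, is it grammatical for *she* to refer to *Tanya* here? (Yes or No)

*Tanya* is an R-expression; Principle C requires it to be free (not bound by any c-commanding expression).
— she: subject of the matrix clause; the pronoun c-commands the R-expression — coreference blocked (Principle C).

No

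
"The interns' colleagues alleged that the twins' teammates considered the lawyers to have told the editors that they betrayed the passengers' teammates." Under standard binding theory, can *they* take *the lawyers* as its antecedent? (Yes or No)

*they* is a pronoun; Principle B requires it to be free in its binding domain — the clause headed by 'betrayed'.
— the lawyers: subject of the clause headed by 'told'; c-commands the pronoun but lies outside its binding domain — allowed.

Yes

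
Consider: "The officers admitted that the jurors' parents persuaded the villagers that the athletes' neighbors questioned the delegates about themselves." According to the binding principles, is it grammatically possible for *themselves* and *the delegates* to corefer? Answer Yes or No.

*themselves* is a reflexive; Principle A requires it to be bound within its binding domain — the clause headed by 'questioned'.
— the delegates: object of the clause headed by 'questioned'; c-commands the reflexive within its binding domain — allowed (Principle A).

Yes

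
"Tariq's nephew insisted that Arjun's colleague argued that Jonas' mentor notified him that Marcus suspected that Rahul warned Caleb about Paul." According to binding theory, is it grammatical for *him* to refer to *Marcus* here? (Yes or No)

*Marcus* is an R-expression; Principle C requires it to be free (not bound by any c-commanding expression).
— him: object of the clause headed by 'notified'; the pronoun c-commands the R-expression — coreference blocked (Principle C).

No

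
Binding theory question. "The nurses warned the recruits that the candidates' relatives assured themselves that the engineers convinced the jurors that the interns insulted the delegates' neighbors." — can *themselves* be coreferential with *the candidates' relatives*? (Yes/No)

*themselves* is a reflexive; Principle A requires it to be bound within its binding domain — the clause headed by 'assured'.
— the candidates' relatives: subject of the clause headed by 'assured'; c-commands the reflexive within its binding domain — allowed (Principle A).

Yes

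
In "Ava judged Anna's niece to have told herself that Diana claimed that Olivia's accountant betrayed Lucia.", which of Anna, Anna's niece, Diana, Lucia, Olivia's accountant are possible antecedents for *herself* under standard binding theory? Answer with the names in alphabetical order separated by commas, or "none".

Anna's niece

*herself* is a reflexive; Principle A requires it to be bound within its binding domain — the clause headed by 'told'.
— Anna: possessor inside the subject DP of the clause headed by 'told'; does not c-command the reflexive — cannot bind it (Principle A).
— Anna's niece: subject of the clause headed by 'told'; c-commands the reflexive within its binding domain — allowed (Principle A).
— Diana: subject of the clause headed by 'claimed'; does not c-command the reflexive — cannot bind it (Principle A).
— Lucia: object of the clause headed by 'betrayed'; does not c-command the reflexive — cannot bind it (Principle A).
— Olivia's accountant: subject of the clause headed by 'betrayed'; does not c-command the reflexive — cannot bind it (Principle A).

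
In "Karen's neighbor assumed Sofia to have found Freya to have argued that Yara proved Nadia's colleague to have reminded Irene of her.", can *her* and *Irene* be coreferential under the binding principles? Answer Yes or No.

No

*Irene* is an R-expression; Principle C requires it to be free (not bound by any c-commanding expression).
— her: second object of the clause headed by 'reminded'; the R-expression locally c-commands the pronoun — coreference blocked (Principle B on the pronoun).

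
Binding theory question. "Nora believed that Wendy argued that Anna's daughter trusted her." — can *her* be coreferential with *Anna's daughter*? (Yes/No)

*her* is a pronoun; Principle B requires it to be free in its binding domain — the clause headed by 'trusted'.
— Anna's daughter: subject of the clause headed by 'trusted'; c-commands the pronoun within its binding domain — blocked (Principle B).

No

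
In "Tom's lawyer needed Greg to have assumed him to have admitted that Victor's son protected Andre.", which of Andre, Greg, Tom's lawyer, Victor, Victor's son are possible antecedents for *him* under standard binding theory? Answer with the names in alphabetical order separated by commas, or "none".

*him* is a pronoun; Principle B requires it to be free in its binding domain — the clause headed by 'assumed'.
— Andre: object of the clause headed by 'protected'; is c-commanded by the pronoun; coreference would bind this R-expression — blocked (Principle C).
— Greg: subject of the clause headed by 'assumed'; c-commands the pronoun within its binding domain — blocked (Principle B).
— Tom's lawyer: subject of the matrix clause; c-commands the pronoun but lies outside its binding domain — allowed.
— Victor: possessor inside the subject DP of the clause headed by 'protected'; is c-commanded by the pronoun; coreference would bind this R-expression — blocked (Principle C).
— Victor's son: subject of the clause headed by 'protected'; is c-commanded by the pronoun; coreference would bind this R-expression — blocked (Principle C).

Tom's lawyer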